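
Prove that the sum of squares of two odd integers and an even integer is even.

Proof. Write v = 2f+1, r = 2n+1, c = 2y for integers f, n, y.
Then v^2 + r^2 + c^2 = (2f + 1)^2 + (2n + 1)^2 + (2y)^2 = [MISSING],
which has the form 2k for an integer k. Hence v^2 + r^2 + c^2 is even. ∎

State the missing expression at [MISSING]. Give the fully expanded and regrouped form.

Expanding: (2f + 1)^2 + (2n + 1)^2 + (2y)^2 = 4f^2 + 4f + 4n^2 + 4n + 4y^2 + 2.
Every term is even; pulling out the factor of 2 gives 2(2f^2 + 2f + 2n^2 + 2n + 2y^2 + 1).

2(2f^2 + 2f + 2n^2 + 2n + 2y^2 + 1)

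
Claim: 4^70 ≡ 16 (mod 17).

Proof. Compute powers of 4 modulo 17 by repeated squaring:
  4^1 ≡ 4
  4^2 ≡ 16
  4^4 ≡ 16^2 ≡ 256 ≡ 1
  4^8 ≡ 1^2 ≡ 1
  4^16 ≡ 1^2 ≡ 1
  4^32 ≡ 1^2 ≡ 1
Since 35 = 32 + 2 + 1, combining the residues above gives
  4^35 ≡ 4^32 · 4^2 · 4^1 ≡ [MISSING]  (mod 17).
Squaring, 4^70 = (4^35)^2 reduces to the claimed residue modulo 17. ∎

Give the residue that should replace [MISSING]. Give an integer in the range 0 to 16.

4^32 · 4^2 · 4^1 ≡ 1 · 16 · 4 = 64.
64 mod 17 = 13, so 4^35 ≡ 13 (mod 17).

13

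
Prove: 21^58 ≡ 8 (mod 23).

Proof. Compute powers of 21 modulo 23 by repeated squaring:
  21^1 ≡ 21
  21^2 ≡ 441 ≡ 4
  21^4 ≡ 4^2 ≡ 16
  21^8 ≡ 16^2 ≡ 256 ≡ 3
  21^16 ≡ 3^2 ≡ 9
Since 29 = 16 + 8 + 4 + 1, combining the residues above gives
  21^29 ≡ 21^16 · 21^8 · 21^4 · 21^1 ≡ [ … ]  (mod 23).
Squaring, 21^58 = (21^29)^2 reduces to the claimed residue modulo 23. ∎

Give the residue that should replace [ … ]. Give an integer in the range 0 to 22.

10

21^16 · 21^8 · 21^4 · 21^1 ≡ 9 · 3 · 16 · 21 = 9072.
9072 mod 23 = 10, so 21^29 ≡ 10 (mod 23).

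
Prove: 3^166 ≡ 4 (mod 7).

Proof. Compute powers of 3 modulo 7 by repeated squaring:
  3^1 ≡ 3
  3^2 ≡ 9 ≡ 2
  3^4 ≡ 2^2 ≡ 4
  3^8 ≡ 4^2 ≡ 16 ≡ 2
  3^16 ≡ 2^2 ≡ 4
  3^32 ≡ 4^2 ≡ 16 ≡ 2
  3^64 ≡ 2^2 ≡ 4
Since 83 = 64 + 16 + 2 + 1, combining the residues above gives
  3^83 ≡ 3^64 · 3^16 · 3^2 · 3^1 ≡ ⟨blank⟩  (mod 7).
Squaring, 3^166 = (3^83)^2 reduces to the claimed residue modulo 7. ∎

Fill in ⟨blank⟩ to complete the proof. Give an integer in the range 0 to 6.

3^64 · 3^16 · 3^2 · 3^1 ≡ 4 · 4 · 2 · 3 = 96.
96 mod 7 = 5, so 3^83 ≡ 5 (mod 7).

5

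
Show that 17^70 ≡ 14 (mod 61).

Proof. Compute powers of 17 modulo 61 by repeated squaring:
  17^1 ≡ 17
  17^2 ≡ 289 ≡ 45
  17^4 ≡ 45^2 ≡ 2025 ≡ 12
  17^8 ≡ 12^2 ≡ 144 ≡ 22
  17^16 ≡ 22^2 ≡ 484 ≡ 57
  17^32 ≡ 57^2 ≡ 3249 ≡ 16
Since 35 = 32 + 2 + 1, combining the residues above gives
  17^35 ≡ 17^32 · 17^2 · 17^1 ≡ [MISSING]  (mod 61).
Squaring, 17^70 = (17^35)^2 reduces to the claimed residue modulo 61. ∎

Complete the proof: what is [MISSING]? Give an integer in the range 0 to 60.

Multiply the listed residues: 16 · 45 · 17 = 720 → 12240.
Reducing modulo 61: 12240 = 200·61 + 40, so 17^35 ≡ 40.

40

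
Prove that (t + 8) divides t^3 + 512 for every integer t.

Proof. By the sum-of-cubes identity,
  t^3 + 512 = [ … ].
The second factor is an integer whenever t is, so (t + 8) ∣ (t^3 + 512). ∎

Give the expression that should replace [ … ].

(t + 8)(t^2 - 8t + 64)

a^3 + b^3 = (a + b)(a^2 - ab + b^2). With a = t, b = 8:
t^3 + 512 = (t + 8)(t^2 - 8t + 64).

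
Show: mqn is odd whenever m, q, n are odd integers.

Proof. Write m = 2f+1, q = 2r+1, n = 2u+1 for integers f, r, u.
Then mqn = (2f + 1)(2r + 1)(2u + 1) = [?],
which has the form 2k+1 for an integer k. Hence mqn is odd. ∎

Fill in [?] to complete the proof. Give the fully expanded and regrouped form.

Expanding: (2f + 1)(2r + 1)(2u + 1) = 8fru + 4fr + 4fu + 2f + 4ru + 2r + 2u + 1.
Every term except the constant is even, so this is 2(4fru + 2fr + 2fu + f + 2ru + r + u) + 1,
and 4fru + 2fr + 2fu + f + 2ru + r + u ∈ ℤ gives the required form.

2(4fru + 2fr + 2fu + f + 2ru + r + u) + 1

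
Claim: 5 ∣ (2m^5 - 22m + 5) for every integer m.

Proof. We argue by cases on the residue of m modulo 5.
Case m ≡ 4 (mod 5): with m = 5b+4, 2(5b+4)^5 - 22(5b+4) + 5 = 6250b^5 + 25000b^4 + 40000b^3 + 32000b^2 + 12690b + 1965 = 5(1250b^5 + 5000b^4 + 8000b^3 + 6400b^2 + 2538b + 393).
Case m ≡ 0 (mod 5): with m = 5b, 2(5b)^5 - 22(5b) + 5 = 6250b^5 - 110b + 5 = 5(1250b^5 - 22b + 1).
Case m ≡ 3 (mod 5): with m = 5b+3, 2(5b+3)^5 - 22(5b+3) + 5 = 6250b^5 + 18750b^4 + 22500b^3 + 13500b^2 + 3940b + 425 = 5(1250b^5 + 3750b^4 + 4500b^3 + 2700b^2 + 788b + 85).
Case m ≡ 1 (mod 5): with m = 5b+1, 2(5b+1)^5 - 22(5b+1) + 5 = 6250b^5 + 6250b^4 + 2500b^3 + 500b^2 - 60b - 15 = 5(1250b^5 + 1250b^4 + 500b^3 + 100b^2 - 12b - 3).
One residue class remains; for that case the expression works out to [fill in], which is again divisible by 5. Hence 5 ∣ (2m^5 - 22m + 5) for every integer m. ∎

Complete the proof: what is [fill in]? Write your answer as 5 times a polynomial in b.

The residues treated are {4, 0, 3, 1}, so the missing case is m ≡ 2 (mod 5); write m = 5b+2.
Then 2(5b+2)^5 - 22(5b+2) + 5 = 6250b^5 + 12500b^4 + 10000b^3 + 4000b^2 + 690b + 25 = 5(1250b^5 + 2500b^4 + 2000b^3 + 800b^2 + 138b + 5).

5(1250b^5 + 2500b^4 + 2000b^3 + 800b^2 + 138b + 5)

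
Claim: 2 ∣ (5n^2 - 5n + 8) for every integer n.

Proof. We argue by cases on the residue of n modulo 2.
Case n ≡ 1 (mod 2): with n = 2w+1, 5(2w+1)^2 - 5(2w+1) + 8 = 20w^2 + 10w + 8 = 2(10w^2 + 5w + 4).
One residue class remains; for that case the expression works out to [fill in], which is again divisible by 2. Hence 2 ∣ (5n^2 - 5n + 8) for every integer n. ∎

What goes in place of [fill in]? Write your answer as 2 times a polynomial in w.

The residues treated are {1}, so the missing case is n ≡ 0 (mod 2); write n = 2w.
Then 5(2w)^2 - 5(2w) + 8 = 20w^2 - 10w + 8 = 2(10w^2 - 5w + 4).

2(10w^2 - 5w + 4)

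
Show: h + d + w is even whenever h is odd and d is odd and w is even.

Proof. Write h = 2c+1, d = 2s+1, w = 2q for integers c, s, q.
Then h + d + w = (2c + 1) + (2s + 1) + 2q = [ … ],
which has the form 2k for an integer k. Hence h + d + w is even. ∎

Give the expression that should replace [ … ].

2(c + q + s + 1)

Expanding: (2c + 1) + (2s + 1) + 2q = 2c + 2q + 2s + 2.
Every term is even; pulling out the factor of 2 gives 2(c + q + s + 1).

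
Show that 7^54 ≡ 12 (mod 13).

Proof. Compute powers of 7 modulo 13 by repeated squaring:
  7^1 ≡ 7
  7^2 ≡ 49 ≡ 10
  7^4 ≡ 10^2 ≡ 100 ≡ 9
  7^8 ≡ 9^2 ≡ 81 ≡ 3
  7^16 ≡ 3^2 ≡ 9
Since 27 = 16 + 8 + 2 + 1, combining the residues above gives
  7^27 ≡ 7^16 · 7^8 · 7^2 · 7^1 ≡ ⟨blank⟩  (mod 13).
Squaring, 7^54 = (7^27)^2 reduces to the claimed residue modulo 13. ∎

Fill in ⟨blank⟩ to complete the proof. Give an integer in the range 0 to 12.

5

7^16 · 7^8 · 7^2 · 7^1 ≡ 9 · 3 · 10 · 7 = 1890.
1890 mod 13 = 5, so 7^27 ≡ 5 (mod 13).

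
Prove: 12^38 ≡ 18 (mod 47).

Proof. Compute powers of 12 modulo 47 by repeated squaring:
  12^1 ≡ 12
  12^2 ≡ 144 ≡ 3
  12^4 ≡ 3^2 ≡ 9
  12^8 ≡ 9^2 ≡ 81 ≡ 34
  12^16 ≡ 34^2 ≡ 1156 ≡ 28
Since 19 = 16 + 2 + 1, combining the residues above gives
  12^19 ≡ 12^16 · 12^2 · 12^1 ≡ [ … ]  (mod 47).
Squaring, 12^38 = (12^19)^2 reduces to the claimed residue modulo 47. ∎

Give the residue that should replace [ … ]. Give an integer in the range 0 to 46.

12^16 · 12^2 · 12^1 ≡ 28 · 3 · 12 = 1008.
1008 mod 47 = 21, so 12^19 ≡ 21 (mod 47).

21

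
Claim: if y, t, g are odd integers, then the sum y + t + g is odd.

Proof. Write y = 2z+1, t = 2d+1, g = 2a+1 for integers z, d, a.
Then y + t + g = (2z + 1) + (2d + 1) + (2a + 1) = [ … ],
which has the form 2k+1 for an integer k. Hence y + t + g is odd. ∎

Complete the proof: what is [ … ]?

2(a + d + z + 1) + 1

(2z + 1) + (2d + 1) + (2a + 1) = 2a + 2d + 2z + 3
= 2(a + d + z + 1) + 1.
Since a + d + z + 1 is an integer, the sum is of the form 2k+1 for an integer k.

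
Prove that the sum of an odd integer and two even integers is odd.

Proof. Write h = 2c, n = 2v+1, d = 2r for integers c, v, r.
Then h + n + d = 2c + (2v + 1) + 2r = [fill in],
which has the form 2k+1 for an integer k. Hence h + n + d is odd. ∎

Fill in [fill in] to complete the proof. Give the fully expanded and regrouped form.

2(c + r + v) + 1

2c + (2v + 1) + 2r = 2c + 2r + 2v + 1
= 2(c + r + v) + 1.
Since c + r + v is an integer, the sum is of the form 2k+1 for an integer k.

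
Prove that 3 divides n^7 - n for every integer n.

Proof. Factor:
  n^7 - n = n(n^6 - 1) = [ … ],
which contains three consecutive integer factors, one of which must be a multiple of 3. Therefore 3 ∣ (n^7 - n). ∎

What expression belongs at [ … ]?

(n - 1)n(n + 1)(n^4 + n^2 + 1)

n^6 - 1 = (n^2 - 1)(n^4 + n^2 + 1), and n^2 - 1 = (n-1)(n+1).
So n(n^6 - 1) = (n - 1)n(n + 1)(n^4 + n^2 + 1).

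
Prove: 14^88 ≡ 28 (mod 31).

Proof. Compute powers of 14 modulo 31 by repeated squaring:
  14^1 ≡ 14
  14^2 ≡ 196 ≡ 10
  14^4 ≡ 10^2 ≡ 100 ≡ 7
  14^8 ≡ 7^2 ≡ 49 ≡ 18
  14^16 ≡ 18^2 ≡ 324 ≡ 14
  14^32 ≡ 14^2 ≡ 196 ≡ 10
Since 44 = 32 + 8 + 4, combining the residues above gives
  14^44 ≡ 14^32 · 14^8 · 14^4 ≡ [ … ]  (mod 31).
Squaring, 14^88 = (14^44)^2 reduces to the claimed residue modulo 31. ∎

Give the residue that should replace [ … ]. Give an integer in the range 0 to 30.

Multiply the listed residues: 10 · 18 · 7 = 180 → 1260.
Reducing modulo 31: 1260 = 40·31 + 20, so 14^44 ≡ 20.

20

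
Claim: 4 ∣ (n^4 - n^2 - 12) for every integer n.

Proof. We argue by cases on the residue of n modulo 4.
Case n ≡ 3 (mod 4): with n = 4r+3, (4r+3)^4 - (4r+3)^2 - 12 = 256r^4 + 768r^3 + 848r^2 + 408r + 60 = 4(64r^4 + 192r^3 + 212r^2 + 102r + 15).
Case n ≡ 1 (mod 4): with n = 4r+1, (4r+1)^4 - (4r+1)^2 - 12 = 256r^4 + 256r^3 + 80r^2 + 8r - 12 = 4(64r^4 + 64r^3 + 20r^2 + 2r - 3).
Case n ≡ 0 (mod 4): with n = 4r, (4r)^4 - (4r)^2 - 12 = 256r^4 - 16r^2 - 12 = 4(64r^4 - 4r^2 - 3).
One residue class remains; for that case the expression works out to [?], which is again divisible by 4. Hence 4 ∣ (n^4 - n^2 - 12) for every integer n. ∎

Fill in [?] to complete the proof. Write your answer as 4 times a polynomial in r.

4(64r^4 + 128r^3 + 92r^2 + 28r)

Only n ≡ 2 (mod 4) is unaccounted for. Put n = 4r+2:
(4r+2)^4 - (4r+2)^2 - 12 expands to 256r^4 + 512r^3 + 368r^2 + 112r,
and factoring out 4 leaves 4(64r^4 + 128r^3 + 92r^2 + 28r).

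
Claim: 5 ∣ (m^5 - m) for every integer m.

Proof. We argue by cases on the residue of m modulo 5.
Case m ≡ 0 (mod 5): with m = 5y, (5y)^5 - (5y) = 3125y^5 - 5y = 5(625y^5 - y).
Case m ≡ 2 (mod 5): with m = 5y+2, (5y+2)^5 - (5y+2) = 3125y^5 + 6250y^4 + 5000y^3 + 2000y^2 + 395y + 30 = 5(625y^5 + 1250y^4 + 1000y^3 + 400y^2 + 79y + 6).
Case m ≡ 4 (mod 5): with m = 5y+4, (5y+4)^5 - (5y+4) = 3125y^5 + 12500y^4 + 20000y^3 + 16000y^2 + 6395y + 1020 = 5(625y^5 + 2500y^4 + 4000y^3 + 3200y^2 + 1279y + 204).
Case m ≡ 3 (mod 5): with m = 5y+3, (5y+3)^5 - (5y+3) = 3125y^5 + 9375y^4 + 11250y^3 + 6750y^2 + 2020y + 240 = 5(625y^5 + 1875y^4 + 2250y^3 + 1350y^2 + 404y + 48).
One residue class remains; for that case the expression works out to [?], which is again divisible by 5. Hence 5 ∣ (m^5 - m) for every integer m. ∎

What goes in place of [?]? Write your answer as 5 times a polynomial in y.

5(625y^5 + 625y^4 + 250y^3 + 50y^2 + 4y)

Only m ≡ 1 (mod 5) is unaccounted for. Put m = 5y+1:
(5y+1)^5 - (5y+1) expands to 3125y^5 + 3125y^4 + 1250y^3 + 250y^2 + 20y,
and factoring out 5 leaves 5(625y^5 + 625y^4 + 250y^3 + 50y^2 + 4y).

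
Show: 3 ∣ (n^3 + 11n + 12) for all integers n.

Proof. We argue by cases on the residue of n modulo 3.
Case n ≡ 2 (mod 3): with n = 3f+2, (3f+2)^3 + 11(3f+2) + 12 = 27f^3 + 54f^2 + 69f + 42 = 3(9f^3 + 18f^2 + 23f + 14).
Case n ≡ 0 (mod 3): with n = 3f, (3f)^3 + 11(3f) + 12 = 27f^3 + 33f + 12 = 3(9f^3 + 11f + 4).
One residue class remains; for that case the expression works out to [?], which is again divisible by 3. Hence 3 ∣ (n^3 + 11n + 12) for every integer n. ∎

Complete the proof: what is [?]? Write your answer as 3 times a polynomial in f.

3(9f^3 + 9f^2 + 14f + 8)

The residues treated are {2, 0}, so the missing case is n ≡ 1 (mod 3); write n = 3f+1.
Then (3f+1)^3 + 11(3f+1) + 12 = 27f^3 + 27f^2 + 42f + 24 = 3(9f^3 + 9f^2 + 14f + 8).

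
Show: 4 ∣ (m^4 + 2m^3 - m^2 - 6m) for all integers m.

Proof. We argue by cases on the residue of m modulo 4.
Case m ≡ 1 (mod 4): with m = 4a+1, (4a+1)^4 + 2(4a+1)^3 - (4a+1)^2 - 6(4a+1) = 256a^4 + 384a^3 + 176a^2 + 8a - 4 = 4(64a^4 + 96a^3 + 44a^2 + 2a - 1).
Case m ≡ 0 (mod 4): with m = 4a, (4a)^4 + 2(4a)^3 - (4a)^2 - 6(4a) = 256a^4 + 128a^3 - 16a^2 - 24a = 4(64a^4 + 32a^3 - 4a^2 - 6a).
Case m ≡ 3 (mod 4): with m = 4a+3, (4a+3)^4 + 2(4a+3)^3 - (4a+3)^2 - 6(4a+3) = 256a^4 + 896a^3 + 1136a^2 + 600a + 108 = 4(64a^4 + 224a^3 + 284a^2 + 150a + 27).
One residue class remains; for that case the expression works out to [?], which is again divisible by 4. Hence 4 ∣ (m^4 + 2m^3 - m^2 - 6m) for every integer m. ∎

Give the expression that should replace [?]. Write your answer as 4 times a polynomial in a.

The residues treated are {1, 0, 3}, so the missing case is m ≡ 2 (mod 4); write m = 4a+2.
Then (4a+2)^4 + 2(4a+2)^3 - (4a+2)^2 - 6(4a+2) = 256a^4 + 640a^3 + 560a^2 + 184a + 16 = 4(64a^4 + 160a^3 + 140a^2 + 46a + 4).

4(64a^4 + 160a^3 + 140a^2 + 46a + 4)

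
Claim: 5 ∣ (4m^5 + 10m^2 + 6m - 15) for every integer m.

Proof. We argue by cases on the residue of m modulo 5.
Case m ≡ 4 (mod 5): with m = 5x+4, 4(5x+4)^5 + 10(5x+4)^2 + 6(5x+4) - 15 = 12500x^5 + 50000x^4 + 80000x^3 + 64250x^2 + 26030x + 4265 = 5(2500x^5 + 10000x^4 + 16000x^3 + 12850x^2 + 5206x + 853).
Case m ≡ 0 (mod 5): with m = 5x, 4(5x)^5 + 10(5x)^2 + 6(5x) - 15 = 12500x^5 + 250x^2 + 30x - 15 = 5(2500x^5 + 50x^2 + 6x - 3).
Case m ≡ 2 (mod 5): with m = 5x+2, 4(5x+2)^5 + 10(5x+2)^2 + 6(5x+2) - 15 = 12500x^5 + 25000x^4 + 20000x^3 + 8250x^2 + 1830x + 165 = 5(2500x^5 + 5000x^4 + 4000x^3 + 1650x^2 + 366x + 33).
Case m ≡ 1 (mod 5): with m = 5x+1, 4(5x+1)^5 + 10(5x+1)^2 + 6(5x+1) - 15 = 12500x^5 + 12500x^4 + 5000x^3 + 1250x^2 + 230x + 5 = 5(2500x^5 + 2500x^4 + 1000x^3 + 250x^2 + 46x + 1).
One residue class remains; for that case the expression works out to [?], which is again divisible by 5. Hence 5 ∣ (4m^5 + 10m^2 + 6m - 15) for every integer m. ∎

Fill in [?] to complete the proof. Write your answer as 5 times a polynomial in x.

5(2500x^5 + 7500x^4 + 9000x^3 + 5450x^2 + 1686x + 213)

Only m ≡ 3 (mod 5) is unaccounted for. Put m = 5x+3:
4(5x+3)^5 + 10(5x+3)^2 + 6(5x+3) - 15 expands to 12500x^5 + 37500x^4 + 45000x^3 + 27250x^2 + 8430x + 1065,
and factoring out 5 leaves 5(2500x^5 + 7500x^4 + 9000x^3 + 5450x^2 + 1686x + 213).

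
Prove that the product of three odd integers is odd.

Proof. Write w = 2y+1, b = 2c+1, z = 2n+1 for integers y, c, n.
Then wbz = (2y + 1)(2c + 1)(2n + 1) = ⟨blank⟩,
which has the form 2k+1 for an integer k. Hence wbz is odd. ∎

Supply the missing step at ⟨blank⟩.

2(4cny + 2cn + 2cy + c + 2ny + n + y) + 1

(2y + 1)(2c + 1)(2n + 1) = 8cny + 4cn + 4cy + 2c + 4ny + 2n + 2y + 1
= 2(4cny + 2cn + 2cy + c + 2ny + n + y) + 1.
Since 4cny + 2cn + 2cy + c + 2ny + n + y is an integer, the product is of the form 2k+1 for an integer k.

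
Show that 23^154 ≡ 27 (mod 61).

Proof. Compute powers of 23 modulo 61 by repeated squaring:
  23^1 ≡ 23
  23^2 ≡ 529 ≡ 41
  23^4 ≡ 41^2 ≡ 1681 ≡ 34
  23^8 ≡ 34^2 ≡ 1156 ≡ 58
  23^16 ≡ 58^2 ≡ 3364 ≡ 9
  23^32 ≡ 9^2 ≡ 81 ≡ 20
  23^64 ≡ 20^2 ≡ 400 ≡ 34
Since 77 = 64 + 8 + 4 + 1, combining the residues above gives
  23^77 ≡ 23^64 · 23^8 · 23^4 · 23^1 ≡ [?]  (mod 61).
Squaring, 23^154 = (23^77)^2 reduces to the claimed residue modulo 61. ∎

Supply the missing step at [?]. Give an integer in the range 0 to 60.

23^64 · 23^8 · 23^4 · 23^1 ≡ 34 · 58 · 34 · 23 = 1542104.
1542104 mod 61 = 24, so 23^77 ≡ 24 (mod 61).

24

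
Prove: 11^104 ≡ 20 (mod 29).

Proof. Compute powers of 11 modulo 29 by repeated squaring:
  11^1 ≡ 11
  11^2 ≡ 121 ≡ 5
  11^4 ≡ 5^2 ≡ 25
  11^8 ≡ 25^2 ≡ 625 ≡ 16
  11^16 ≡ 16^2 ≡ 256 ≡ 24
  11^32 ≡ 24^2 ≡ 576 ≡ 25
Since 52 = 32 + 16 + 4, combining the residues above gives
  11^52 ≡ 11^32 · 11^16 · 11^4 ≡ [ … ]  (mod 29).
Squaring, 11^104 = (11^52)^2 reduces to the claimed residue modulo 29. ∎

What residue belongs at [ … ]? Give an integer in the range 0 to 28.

11^32 · 11^16 · 11^4 ≡ 25 · 24 · 25 = 15000.
15000 mod 29 = 7, so 11^52 ≡ 7 (mod 29).

7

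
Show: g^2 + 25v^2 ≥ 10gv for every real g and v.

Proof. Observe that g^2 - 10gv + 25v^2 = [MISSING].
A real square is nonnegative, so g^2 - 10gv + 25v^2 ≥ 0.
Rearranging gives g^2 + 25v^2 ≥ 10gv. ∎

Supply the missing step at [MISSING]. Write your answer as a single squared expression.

g^2 - 10gv + 25v^2 is a perfect-square trinomial: the outer terms are (g)^2 and (5v)^2, and the cross term is -2·g·5v.
So g^2 - 10gv + 25v^2 = (g - 5v)^2 ≥ 0.

(g - 5v)^2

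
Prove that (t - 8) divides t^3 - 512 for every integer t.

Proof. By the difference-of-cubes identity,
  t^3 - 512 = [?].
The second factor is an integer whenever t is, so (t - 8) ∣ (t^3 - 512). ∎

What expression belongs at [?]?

a^3 - b^3 = (a - b)(a^2 + ab + b^2). With a = t, b = 8:
t^3 - 512 = (t - 8)(t^2 + 8t + 64).

(t - 8)(t^2 + 8t + 64)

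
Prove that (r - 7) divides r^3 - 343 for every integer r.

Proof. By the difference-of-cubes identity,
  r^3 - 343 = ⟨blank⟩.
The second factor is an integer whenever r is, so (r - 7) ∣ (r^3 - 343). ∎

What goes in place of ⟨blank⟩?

(r - 7)(r^2 + 7r + 49)

Polynomial division of r^3 - 343 by r - 7 leaves remainder 0 and quotient r^2 + 7r + 49.
Hence r^3 - 343 = (r - 7)(r^2 + 7r + 49).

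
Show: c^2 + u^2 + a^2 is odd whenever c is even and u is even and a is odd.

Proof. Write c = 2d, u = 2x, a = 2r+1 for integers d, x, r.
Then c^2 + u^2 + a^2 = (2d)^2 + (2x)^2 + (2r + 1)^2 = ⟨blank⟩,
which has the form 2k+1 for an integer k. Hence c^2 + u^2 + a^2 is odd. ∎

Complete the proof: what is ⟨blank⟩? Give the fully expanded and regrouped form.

2(2d^2 + 2r^2 + 2r + 2x^2) + 1

Expanding: (2d)^2 + (2x)^2 + (2r + 1)^2 = 4d^2 + 4r^2 + 4r + 4x^2 + 1.
Every term except the constant is even, so this is 2(2d^2 + 2r^2 + 2r + 2x^2) + 1,
and 2d^2 + 2r^2 + 2r + 2x^2 ∈ ℤ gives the required form.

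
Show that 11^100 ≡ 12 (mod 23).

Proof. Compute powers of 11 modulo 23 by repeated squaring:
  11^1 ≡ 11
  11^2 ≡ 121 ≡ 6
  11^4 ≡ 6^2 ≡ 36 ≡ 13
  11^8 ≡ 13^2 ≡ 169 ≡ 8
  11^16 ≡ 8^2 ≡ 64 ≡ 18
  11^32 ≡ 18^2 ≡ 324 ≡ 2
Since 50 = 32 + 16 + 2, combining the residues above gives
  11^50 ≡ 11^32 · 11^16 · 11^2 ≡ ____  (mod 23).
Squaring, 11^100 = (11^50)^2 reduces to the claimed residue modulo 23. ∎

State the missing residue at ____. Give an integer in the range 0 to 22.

Multiply the listed residues: 2 · 18 · 6 = 36 → 216.
Reducing modulo 23: 216 = 9·23 + 9, so 11^50 ≡ 9.

9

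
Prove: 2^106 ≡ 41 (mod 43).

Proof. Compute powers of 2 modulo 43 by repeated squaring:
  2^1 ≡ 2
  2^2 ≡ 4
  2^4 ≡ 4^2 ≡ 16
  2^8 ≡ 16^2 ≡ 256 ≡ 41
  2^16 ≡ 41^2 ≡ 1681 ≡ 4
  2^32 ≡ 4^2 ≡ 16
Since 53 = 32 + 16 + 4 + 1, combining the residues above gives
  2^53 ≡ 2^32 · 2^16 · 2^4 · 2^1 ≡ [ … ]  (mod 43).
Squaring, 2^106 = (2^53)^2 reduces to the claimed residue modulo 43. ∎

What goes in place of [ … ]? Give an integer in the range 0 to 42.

Multiply the listed residues: 16 · 4 · 16 · 2 = 64 → 1024 → 2048.
Reducing modulo 43: 2048 = 47·43 + 27, so 2^53 ≡ 27.

27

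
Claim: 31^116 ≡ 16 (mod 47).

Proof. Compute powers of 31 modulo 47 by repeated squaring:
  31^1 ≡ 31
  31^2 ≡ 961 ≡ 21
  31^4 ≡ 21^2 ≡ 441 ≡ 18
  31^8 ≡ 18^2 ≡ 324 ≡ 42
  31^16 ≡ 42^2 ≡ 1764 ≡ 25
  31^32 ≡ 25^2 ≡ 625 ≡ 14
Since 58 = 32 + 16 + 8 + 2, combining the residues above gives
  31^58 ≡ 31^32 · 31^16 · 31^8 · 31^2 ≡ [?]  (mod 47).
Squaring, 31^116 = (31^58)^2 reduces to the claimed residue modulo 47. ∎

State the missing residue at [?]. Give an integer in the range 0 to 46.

31^32 · 31^16 · 31^8 · 31^2 ≡ 14 · 25 · 42 · 21 = 308700.
308700 mod 47 = 4, so 31^58 ≡ 4 (mod 47).

4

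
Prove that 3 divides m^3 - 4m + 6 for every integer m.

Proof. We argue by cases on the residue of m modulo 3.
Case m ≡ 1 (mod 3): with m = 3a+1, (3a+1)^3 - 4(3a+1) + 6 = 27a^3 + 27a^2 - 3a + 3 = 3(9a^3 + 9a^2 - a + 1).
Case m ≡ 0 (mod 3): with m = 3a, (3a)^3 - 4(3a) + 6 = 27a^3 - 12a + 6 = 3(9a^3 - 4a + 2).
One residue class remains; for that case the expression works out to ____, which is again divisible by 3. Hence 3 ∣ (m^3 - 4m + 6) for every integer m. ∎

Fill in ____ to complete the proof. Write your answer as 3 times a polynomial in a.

3(9a^3 + 18a^2 + 8a + 2)

The residues treated are {1, 0}, so the missing case is m ≡ 2 (mod 3); write m = 3a+2.
Then (3a+2)^3 - 4(3a+2) + 6 = 27a^3 + 54a^2 + 24a + 6 = 3(9a^3 + 18a^2 + 8a + 2).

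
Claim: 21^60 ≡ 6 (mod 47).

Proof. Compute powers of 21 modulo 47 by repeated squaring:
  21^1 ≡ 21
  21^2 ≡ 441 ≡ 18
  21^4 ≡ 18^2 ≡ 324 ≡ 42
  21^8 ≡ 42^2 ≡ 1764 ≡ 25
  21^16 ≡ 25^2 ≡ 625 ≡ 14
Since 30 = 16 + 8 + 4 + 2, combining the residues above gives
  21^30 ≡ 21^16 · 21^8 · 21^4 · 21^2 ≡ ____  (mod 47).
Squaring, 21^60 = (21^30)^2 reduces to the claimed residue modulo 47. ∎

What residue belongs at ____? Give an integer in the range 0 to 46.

37

Multiply the listed residues: 14 · 25 · 42 · 18 = 350 → 14700 → 264600.
Reducing modulo 47: 264600 = 5629·47 + 37, so 21^30 ≡ 37.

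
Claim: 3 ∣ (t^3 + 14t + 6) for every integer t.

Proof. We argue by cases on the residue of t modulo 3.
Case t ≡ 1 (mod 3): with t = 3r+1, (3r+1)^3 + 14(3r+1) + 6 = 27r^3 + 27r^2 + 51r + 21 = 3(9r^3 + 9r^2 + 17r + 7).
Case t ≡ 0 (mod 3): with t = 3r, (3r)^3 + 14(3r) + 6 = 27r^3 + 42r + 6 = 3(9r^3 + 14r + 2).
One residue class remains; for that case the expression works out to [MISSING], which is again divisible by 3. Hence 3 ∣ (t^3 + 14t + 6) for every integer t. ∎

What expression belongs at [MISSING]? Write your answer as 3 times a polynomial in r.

Only t ≡ 2 (mod 3) is unaccounted for. Put t = 3r+2:
(3r+2)^3 + 14(3r+2) + 6 expands to 27r^3 + 54r^2 + 78r + 42,
and factoring out 3 leaves 3(9r^3 + 18r^2 + 26r + 14).

3(9r^3 + 18r^2 + 26r + 14)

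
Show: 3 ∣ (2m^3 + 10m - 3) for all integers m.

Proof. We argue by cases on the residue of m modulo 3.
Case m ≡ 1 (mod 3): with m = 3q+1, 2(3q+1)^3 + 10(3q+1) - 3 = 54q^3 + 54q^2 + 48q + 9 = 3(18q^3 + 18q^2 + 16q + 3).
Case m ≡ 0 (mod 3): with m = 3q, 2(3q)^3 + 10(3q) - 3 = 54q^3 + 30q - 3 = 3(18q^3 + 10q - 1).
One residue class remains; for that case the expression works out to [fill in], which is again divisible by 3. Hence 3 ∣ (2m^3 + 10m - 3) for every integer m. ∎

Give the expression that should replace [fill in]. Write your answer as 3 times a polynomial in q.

Only m ≡ 2 (mod 3) is unaccounted for. Put m = 3q+2:
2(3q+2)^3 + 10(3q+2) - 3 expands to 54q^3 + 108q^2 + 102q + 33,
and factoring out 3 leaves 3(18q^3 + 36q^2 + 34q + 11).

3(18q^3 + 36q^2 + 34q + 11)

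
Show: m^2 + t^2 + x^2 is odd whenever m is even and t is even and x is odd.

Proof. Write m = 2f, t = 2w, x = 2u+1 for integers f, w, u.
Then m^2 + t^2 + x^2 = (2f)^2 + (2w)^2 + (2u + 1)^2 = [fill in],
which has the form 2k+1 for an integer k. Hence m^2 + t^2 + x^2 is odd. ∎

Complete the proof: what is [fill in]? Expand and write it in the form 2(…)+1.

2(2f^2 + 2u^2 + 2u + 2w^2) + 1

Expanding: (2f)^2 + (2w)^2 + (2u + 1)^2 = 4f^2 + 4u^2 + 4u + 4w^2 + 1.
Every term except the constant is even, so this is 2(2f^2 + 2u^2 + 2u + 2w^2) + 1,
and 2f^2 + 2u^2 + 2u + 2w^2 ∈ ℤ gives the required form.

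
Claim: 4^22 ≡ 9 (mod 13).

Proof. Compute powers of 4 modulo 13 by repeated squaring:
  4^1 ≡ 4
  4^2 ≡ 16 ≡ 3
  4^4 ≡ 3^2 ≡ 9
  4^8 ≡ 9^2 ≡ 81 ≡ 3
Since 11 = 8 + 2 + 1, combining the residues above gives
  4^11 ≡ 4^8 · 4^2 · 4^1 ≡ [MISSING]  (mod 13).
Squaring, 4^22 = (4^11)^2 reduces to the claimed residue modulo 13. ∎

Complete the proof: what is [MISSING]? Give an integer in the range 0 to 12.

Multiply the listed residues: 3 · 3 · 4 = 9 → 36.
Reducing modulo 13: 36 = 2·13 + 10, so 4^11 ≡ 10.

10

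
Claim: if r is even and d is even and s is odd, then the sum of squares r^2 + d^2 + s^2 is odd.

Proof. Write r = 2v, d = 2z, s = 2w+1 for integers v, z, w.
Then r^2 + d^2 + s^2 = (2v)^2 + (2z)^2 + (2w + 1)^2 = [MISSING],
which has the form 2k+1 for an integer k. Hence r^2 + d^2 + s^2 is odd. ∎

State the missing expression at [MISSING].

2(2v^2 + 2w^2 + 2w + 2z^2) + 1

Expanding: (2v)^2 + (2z)^2 + (2w + 1)^2 = 4v^2 + 4w^2 + 4w + 4z^2 + 1.
Every term except the constant is even, so this is 2(2v^2 + 2w^2 + 2w + 2z^2) + 1,
and 2v^2 + 2w^2 + 2w + 2z^2 ∈ ℤ gives the required form.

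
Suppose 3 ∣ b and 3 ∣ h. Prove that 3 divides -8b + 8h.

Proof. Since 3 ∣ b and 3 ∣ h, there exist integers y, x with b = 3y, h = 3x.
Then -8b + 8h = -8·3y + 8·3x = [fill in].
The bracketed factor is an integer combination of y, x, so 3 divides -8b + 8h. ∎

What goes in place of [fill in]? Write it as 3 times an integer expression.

Each term has a factor of 3: -8·3y + 8·3x = 3·(8x - 8y).
Since 8x - 8y is an integer, 3 ∣ (-8b + 8h).

3(8x - 8y)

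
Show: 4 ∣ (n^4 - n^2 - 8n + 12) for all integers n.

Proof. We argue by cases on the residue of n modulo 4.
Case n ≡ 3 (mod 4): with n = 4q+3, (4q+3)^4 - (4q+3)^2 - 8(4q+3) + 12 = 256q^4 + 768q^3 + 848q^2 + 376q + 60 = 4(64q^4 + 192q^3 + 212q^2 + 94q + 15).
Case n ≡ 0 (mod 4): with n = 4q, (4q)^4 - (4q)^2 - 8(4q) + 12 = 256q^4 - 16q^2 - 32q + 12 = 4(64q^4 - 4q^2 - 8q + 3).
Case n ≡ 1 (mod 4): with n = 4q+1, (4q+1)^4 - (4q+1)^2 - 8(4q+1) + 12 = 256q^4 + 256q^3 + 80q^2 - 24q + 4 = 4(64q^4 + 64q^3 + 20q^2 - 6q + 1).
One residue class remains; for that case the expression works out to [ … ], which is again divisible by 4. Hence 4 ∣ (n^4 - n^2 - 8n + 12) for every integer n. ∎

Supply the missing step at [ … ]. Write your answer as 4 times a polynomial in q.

4(64q^4 + 128q^3 + 92q^2 + 20q + 2)

The residues treated are {3, 0, 1}, so the missing case is n ≡ 2 (mod 4); write n = 4q+2.
Then (4q+2)^4 - (4q+2)^2 - 8(4q+2) + 12 = 256q^4 + 512q^3 + 368q^2 + 80q + 8 = 4(64q^4 + 128q^3 + 92q^2 + 20q + 2).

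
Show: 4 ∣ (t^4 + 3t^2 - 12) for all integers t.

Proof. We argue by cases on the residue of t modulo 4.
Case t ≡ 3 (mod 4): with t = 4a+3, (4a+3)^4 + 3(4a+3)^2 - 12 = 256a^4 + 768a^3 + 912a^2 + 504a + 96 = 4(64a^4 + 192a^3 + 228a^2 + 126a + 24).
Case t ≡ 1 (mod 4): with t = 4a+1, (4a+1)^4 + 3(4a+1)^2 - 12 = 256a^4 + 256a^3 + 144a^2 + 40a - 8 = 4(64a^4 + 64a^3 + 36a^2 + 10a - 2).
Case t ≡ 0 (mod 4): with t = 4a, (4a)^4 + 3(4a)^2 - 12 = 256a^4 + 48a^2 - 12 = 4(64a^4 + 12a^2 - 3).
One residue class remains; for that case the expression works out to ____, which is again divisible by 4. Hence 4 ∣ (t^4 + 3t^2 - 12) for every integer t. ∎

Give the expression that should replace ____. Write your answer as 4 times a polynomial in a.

The residues treated are {3, 1, 0}, so the missing case is t ≡ 2 (mod 4); write t = 4a+2.
Then (4a+2)^4 + 3(4a+2)^2 - 12 = 256a^4 + 512a^3 + 432a^2 + 176a + 16 = 4(64a^4 + 128a^3 + 108a^2 + 44a + 4).

4(64a^4 + 128a^3 + 108a^2 + 44a + 4)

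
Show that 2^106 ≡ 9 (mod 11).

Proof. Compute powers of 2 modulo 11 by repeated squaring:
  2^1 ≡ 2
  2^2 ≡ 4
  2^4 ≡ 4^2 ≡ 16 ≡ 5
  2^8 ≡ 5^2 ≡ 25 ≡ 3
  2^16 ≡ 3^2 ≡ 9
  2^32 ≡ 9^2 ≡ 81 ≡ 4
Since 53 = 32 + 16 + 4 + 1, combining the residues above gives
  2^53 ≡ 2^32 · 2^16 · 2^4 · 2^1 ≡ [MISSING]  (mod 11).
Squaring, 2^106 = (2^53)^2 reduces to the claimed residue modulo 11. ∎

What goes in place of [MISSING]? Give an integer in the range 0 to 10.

2^32 · 2^16 · 2^4 · 2^1 ≡ 4 · 9 · 5 · 2 = 360.
360 mod 11 = 8, so 2^53 ≡ 8 (mod 11).

8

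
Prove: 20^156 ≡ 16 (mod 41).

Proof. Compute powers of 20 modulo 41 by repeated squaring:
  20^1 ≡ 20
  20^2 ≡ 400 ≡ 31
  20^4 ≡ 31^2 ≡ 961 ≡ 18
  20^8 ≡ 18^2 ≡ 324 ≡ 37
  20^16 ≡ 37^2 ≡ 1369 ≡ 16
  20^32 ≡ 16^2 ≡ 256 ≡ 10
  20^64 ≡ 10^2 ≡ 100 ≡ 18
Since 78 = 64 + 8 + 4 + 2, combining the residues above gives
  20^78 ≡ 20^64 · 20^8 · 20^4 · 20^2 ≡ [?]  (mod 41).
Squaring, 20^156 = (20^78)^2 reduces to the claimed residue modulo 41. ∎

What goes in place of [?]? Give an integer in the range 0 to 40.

Multiply the listed residues: 18 · 37 · 18 · 31 = 666 → 11988 → 371628.
Reducing modulo 41: 371628 = 9064·41 + 4, so 20^78 ≡ 4.

4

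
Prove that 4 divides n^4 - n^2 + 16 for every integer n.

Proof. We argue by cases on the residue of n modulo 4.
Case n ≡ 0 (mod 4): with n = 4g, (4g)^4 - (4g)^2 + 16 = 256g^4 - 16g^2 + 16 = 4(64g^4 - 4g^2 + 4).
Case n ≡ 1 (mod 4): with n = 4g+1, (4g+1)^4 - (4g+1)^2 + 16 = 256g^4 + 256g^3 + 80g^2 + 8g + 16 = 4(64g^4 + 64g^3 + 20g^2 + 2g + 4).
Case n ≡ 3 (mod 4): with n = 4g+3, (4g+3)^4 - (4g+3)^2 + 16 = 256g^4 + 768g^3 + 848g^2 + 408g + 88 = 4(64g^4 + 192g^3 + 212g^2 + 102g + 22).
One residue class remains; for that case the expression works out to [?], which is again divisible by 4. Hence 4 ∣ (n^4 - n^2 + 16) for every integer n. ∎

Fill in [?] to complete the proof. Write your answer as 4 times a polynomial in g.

The residues treated are {0, 1, 3}, so the missing case is n ≡ 2 (mod 4); write n = 4g+2.
Then (4g+2)^4 - (4g+2)^2 + 16 = 256g^4 + 512g^3 + 368g^2 + 112g + 28 = 4(64g^4 + 128g^3 + 92g^2 + 28g + 7).

4(64g^4 + 128g^3 + 92g^2 + 28g + 7)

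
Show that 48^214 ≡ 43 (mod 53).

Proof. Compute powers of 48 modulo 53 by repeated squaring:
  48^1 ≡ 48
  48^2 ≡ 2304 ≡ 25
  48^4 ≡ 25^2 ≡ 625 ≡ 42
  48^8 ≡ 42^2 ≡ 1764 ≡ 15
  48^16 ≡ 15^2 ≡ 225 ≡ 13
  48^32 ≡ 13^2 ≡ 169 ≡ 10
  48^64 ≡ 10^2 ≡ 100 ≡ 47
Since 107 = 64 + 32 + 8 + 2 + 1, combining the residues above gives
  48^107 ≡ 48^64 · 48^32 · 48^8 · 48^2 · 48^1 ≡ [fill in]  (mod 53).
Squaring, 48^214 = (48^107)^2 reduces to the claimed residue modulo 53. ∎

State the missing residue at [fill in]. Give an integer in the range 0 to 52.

Multiply the listed residues: 47 · 10 · 15 · 25 · 48 = 470 → 7050 → 176250 → 8460000.
Reducing modulo 53: 8460000 = 159622·53 + 34, so 48^107 ≡ 34.

34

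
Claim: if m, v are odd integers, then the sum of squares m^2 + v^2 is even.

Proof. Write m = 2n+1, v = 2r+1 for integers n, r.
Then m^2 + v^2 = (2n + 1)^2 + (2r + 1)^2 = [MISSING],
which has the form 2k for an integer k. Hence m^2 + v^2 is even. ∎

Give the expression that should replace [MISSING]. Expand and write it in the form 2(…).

Expanding: (2n + 1)^2 + (2r + 1)^2 = 4n^2 + 4n + 4r^2 + 4r + 2.
Every term is even; pulling out the factor of 2 gives 2(2n^2 + 2n + 2r^2 + 2r + 1).

2(2n^2 + 2n + 2r^2 + 2r + 1)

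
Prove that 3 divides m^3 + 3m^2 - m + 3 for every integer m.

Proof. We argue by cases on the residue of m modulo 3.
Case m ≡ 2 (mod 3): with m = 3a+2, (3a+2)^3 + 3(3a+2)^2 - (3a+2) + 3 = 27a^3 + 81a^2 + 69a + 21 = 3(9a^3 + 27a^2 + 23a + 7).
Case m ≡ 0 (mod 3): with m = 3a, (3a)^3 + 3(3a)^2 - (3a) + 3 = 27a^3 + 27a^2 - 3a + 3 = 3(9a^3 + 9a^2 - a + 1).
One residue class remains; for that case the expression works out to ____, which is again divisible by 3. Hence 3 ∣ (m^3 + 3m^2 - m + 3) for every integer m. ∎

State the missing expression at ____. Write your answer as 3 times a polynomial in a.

Only m ≡ 1 (mod 3) is unaccounted for. Put m = 3a+1:
(3a+1)^3 + 3(3a+1)^2 - (3a+1) + 3 expands to 27a^3 + 54a^2 + 24a + 6,
and factoring out 3 leaves 3(9a^3 + 18a^2 + 8a + 2).

3(9a^3 + 18a^2 + 8a + 2)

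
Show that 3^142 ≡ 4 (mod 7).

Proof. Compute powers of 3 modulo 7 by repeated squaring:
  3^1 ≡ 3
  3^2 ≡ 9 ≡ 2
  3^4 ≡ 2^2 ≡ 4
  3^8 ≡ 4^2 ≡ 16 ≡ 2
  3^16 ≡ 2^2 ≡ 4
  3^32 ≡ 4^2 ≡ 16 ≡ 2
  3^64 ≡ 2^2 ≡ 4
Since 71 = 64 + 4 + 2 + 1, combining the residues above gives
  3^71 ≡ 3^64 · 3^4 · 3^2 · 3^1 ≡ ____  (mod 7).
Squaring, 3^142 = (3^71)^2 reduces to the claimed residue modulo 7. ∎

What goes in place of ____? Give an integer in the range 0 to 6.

3^64 · 3^4 · 3^2 · 3^1 ≡ 4 · 4 · 2 · 3 = 96.
96 mod 7 = 5, so 3^71 ≡ 5 (mod 7).

5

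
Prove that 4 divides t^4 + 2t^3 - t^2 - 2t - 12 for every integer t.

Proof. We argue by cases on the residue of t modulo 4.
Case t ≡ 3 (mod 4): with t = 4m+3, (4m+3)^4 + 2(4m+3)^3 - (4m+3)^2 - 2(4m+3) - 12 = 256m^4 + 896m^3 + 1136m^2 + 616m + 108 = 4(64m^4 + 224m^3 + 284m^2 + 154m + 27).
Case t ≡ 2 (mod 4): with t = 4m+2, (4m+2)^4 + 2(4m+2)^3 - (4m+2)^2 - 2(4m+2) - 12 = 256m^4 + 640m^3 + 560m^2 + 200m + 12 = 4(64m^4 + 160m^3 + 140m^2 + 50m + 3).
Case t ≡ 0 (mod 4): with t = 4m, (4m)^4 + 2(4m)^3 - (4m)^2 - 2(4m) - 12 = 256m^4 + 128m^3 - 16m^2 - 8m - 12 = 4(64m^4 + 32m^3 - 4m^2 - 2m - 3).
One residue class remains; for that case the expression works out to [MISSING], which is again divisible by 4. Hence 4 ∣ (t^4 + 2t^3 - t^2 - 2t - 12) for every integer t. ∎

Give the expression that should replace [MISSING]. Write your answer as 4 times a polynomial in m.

The residues treated are {3, 2, 0}, so the missing case is t ≡ 1 (mod 4); write t = 4m+1.
Then (4m+1)^4 + 2(4m+1)^3 - (4m+1)^2 - 2(4m+1) - 12 = 256m^4 + 384m^3 + 176m^2 + 24m - 12 = 4(64m^4 + 96m^3 + 44m^2 + 6m - 3).

4(64m^4 + 96m^3 + 44m^2 + 6m - 3)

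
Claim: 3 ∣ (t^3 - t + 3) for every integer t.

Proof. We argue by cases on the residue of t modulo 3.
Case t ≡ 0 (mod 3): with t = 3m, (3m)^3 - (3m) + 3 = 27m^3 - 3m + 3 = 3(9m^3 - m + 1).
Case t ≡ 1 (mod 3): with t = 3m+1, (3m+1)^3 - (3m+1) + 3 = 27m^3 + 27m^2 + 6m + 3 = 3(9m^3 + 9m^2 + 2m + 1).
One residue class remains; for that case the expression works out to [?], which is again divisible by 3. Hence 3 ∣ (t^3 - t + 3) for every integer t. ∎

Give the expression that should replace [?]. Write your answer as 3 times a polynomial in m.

Only t ≡ 2 (mod 3) is unaccounted for. Put t = 3m+2:
(3m+2)^3 - (3m+2) + 3 expands to 27m^3 + 54m^2 + 33m + 9,
and factoring out 3 leaves 3(9m^3 + 18m^2 + 11m + 3).

3(9m^3 + 18m^2 + 11m + 3)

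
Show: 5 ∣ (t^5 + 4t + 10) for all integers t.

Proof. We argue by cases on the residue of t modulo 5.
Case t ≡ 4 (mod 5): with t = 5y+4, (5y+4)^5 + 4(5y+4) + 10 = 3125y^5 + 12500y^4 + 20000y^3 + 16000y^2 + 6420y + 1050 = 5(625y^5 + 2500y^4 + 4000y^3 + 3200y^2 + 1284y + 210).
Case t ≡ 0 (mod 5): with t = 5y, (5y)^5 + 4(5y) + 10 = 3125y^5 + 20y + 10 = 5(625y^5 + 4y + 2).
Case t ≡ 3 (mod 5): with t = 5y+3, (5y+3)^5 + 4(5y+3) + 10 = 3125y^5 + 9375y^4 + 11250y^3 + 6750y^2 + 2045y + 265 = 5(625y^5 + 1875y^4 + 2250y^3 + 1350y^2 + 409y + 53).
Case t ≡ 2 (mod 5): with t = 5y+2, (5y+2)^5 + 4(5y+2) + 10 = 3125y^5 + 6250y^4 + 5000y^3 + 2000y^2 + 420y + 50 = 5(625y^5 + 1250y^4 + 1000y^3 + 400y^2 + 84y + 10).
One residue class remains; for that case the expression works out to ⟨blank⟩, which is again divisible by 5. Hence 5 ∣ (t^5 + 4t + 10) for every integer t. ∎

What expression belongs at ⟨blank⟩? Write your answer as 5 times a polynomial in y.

5(625y^5 + 625y^4 + 250y^3 + 50y^2 + 9y + 3)

Only t ≡ 1 (mod 5) is unaccounted for. Put t = 5y+1:
(5y+1)^5 + 4(5y+1) + 10 expands to 3125y^5 + 3125y^4 + 1250y^3 + 250y^2 + 45y + 15,
and factoring out 5 leaves 5(625y^5 + 625y^4 + 250y^3 + 50y^2 + 9y + 3).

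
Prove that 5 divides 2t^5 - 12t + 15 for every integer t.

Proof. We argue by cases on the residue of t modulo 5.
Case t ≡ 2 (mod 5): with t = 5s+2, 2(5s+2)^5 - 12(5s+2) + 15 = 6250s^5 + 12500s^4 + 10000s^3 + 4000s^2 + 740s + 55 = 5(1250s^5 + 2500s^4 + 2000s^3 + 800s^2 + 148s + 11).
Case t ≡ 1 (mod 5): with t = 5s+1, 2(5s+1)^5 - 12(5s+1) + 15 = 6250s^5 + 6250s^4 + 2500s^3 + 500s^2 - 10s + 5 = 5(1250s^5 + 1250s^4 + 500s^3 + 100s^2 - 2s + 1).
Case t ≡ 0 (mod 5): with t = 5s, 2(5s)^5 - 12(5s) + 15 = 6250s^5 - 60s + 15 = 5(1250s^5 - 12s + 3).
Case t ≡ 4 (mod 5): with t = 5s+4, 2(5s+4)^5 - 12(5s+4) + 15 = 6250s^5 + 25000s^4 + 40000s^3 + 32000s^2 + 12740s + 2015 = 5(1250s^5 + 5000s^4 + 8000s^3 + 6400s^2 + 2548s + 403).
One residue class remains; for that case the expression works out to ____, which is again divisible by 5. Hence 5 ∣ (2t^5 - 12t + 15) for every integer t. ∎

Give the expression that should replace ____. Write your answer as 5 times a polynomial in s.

The residues treated are {2, 1, 0, 4}, so the missing case is t ≡ 3 (mod 5); write t = 5s+3.
Then 2(5s+3)^5 - 12(5s+3) + 15 = 6250s^5 + 18750s^4 + 22500s^3 + 13500s^2 + 3990s + 465 = 5(1250s^5 + 3750s^4 + 4500s^3 + 2700s^2 + 798s + 93).

5(1250s^5 + 3750s^4 + 4500s^3 + 2700s^2 + 798s + 93)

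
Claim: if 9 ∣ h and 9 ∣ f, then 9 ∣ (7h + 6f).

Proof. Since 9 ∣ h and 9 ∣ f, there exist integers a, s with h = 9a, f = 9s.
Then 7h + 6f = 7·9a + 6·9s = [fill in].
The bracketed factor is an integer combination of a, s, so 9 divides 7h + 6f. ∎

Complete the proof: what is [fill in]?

Pull the common 9 out of every term: 7·9a + 6·9s = 9(7a + 6s).
7a + 6s is an integer, which exhibits the divisibility.

9(7a + 6s)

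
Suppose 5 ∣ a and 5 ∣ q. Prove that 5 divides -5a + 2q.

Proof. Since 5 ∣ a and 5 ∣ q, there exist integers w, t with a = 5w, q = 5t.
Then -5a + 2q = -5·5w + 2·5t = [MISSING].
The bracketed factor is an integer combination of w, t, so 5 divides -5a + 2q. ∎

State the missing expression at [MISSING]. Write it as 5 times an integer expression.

Each term has a factor of 5: -5·5w + 2·5t = 5·(2t - 5w).
Since 2t - 5w is an integer, 5 ∣ (-5a + 2q).

5(2t - 5w)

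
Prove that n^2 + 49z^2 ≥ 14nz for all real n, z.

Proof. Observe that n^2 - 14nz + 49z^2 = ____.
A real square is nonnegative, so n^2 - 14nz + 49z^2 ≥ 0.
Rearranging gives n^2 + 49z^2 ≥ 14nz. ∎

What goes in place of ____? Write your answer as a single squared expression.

(n - 7z)^2

n^2 - 14nz + 49z^2 is a perfect-square trinomial: the outer terms are (n)^2 and (7z)^2, and the cross term is -2·n·7z.
So n^2 - 14nz + 49z^2 = (n - 7z)^2 ≥ 0.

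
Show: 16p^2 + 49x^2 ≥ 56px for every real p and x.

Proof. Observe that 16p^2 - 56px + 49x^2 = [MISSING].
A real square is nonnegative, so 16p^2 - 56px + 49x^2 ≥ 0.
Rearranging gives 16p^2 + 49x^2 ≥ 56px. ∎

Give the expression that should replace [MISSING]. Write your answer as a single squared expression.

The leading and trailing coefficients are 4^2 and 7^2, and 56 = 2·4·7, so the trinomial is (4p - 7x)^2.
Hence 16p^2 - 56px + 49x^2 ≥ 0.

(4p - 7x)^2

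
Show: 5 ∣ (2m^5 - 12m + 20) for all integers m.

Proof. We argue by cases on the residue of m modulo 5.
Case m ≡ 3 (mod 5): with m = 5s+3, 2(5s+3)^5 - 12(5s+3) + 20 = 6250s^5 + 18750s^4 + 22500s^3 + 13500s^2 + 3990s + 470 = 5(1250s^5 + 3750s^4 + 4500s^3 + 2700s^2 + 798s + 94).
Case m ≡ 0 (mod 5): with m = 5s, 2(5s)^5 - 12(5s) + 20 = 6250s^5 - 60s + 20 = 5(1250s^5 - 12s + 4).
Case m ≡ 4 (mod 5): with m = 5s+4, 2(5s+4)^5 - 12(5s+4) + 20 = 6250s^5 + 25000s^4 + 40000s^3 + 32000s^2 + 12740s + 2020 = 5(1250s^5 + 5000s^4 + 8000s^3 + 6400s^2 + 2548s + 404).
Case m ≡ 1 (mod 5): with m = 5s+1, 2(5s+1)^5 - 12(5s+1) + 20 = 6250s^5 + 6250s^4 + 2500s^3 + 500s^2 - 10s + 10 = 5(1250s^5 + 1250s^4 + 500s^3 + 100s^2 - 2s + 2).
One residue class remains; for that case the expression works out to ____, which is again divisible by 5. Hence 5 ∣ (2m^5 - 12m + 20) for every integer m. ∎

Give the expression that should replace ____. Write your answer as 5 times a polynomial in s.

5(1250s^5 + 2500s^4 + 2000s^3 + 800s^2 + 148s + 12)

Only m ≡ 2 (mod 5) is unaccounted for. Put m = 5s+2:
2(5s+2)^5 - 12(5s+2) + 20 expands to 6250s^5 + 12500s^4 + 10000s^3 + 4000s^2 + 740s + 60,
and factoring out 5 leaves 5(1250s^5 + 2500s^4 + 2000s^3 + 800s^2 + 148s + 12).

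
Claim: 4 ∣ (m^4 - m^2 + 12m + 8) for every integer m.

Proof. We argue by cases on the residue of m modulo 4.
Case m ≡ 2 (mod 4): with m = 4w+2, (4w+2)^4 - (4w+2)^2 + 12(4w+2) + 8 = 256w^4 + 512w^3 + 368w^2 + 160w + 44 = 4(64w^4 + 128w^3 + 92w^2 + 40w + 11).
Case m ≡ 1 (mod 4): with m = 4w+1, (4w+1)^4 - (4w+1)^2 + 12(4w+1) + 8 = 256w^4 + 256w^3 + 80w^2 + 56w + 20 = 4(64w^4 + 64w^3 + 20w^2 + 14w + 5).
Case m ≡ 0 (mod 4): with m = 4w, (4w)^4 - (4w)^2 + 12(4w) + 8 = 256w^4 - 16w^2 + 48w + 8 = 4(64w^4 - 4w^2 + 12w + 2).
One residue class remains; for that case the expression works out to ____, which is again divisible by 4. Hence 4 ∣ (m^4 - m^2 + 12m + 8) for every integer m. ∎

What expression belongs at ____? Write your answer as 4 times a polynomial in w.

The residues treated are {2, 1, 0}, so the missing case is m ≡ 3 (mod 4); write m = 4w+3.
Then (4w+3)^4 - (4w+3)^2 + 12(4w+3) + 8 = 256w^4 + 768w^3 + 848w^2 + 456w + 116 = 4(64w^4 + 192w^3 + 212w^2 + 114w + 29).

4(64w^4 + 192w^3 + 212w^2 + 114w + 29)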